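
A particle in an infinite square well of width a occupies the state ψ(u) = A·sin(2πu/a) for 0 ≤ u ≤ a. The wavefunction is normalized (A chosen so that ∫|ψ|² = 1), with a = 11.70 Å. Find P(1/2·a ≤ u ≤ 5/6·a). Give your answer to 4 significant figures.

|ψ|² is the probability density, so P = ∫_{1/2·a}^{5/6·a} |ψ|² du.
Since A² = 1/(a/2), this is the region integral divided by the full normalization integral.
Let t = u/a; then A² and the length scale cancel, so P = ∫_{1/2}^{5/6} sin(2·π·t)^2 dt ÷ ∫_{0}^{1} sin(2·π·t)^2 dt.
Using ∫ sin(2·π·t)^2 dt = t/2 - sin(4·π·t)/(8·π), the numerator is √(3)/(16·π) + 1/6 and the denominator is 1/2.
Evaluating gives P = (√(3)/8 + π/3)/π.

P ≈ 0.4022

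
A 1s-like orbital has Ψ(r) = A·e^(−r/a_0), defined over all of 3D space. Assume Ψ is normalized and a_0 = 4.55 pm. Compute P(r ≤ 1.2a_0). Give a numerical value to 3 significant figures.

P ≈ 0.430

Integrate the radial probability density 4πr²|Ψ|² over r ≤ 1.2a_0.
A² is fixed by ∫₀^∞ 4πr²|Ψ|² dr = 1, i.e. A² = (π·a_0^3)^(−1).
In terms of u = r/a_0 (A², 4π and the length scale all cancel between numerator and denominator), P = [∫_{0}^{1.2} u^2·e^(-2·u) du] / [∫_{0}^{∞} u^2·e^(-2·u) du].
Using ∫ u^2·e^(-2·u) du = -(2·u^2 + 2·u + 1)·e^(-2·u)/4, the numerator is 1/4 - 157·e^(-12/5)/100 and the denominator is 1/4.
The region integral divided by the full integral gives P = 0.4303.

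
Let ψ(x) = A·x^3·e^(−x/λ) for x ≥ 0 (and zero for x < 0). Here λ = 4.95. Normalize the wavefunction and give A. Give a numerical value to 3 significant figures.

Normalization requires ∫|ψ|² dx = 1, integrated from 0 to ∞.
∫|ψ|² dx = A²·(45·λ^7/8).
Setting this equal to 1 gives A² = 1/(45·λ^7/8).
With λ = 4.95: A² = 0.000002441 and A = 0.001563.

A ≈ 0.00156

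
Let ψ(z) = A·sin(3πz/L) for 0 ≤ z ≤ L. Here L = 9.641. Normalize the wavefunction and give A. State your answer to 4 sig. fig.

A ≈ 0.4555

We need A² ∫|f|² dz = 1, taking the integral from 0 to L.
With ψ = A·sin(3πz/L), the integral evaluates to A²·[L/2].
Hence A² = 1/[L/2].
Substituting L = 9.641 gives A² = 0.20745, so A = 0.45546.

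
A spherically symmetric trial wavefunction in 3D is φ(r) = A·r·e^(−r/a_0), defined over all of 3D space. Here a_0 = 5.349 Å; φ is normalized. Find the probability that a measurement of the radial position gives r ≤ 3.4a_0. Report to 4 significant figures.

Integrate the radial probability density 4πr²|φ|² over r ≤ 3.4a_0.
Normalization gives A² = 1/(3·π·a_0^5).
Substituting u = r/a_0, A², 4π and the length scale all cancel in the ratio: P = ∫_{0}^{3.4} u^4·e^(-2·u) du / ∫_{0}^{∞} u^4·e^(-2·u) du.
With ∫ u^4·e^(-2·u) du = -(u^4/2 + u^3 + 3·u^2/2 + 3·u/2 + 3/4)·e^(-2·u) + C, the region integral is ≈ 0.605977 and the full one is 3/4.
Taking the ratio yields P = 0.80797.

P ≈ 0.8080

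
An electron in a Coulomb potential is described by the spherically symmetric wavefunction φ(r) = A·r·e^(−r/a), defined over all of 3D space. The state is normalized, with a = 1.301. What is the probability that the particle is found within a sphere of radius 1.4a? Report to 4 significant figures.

P ≈ 0.1523

Integrate the radial probability density 4πr²|φ|² over r ≤ 1.4a.
Normalization gives A² = 1/(3·π·a^5).
Substituting u = r/a, A², 4π and the length scale all cancel in the ratio: P = ∫_{0}^{1.4} u^4·e^(-2·u) du / ∫_{0}^{∞} u^4·e^(-2·u) du.
Using ∫ u^4·e^(-2·u) du = -(u^4/2 + u^3 + 3·u^2/2 + 3·u/2 + 3/4)·e^(-2·u), the numerator is ≈ 0.114243 and the denominator is 3/4.
Taking the ratio yields P = 0.15232.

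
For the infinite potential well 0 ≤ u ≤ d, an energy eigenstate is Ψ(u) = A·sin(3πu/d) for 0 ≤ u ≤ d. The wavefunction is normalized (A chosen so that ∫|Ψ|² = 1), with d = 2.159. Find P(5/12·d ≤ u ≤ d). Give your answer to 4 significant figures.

P ≈ 0.6364

The probability is P = ∫ |Ψ|² du over [5/12·d, d].
With A² fixed by ∫|Ψ|² = 1, i.e. A² = (d/2)^(−1), substitute and integrate.
Substituting t = u/d, A² and the length scale cancel in the ratio: P = ∫_{5/12}^{1} sin(3·π·t)^2 dt / ∫_{0}^{1} sin(3·π·t)^2 dt.
With ∫ sin(3·π·t)^2 dt = t/2 - sin(6·π·t)/(12·π) + C, the region integral is 1/(12·π) + 7/24 and the full one is 1/2.
Taking the ratio, P = (2 + 7·π)/(12·π).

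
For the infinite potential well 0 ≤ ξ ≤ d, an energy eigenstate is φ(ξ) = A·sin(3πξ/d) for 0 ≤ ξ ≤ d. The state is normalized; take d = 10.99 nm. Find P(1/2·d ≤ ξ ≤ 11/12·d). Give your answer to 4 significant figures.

|φ|² is the probability density, so P = ∫_{1/2·d}^{11/12·d} |φ|² dξ.
Since A² = 1/(d/2), this is the region integral divided by the full normalization integral.
In terms of u = ξ/d (A² and the length scale cancel between numerator and denominator), P = [∫_{1/2}^{11/12} sin(3·π·u)^2 du] / [∫_{0}^{1} sin(3·π·u)^2 du].
Using ∫ sin(3·π·u)^2 du = u/2 - sin(6·π·u)/(12·π), the numerator is 1/(12·π) + 5/24 and the denominator is 1/2.
Taking the ratio, P = (2 + 5·π)/(12·π).

P ≈ 0.4697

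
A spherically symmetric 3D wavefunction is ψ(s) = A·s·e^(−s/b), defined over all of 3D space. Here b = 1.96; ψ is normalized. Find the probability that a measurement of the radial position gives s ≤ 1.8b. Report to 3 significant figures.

P = ∫ |ψ|² 4πs² ds over s ≤ 1.8b.
Normalization gives A² = 1/(3·π·b^5).
In terms of u = s/b (A², 4π and the length scale all cancel between numerator and denominator), P = [∫_{0}^{1.8} u^4·e^(-2·u) du] / [∫_{0}^{∞} u^4·e^(-2·u) du].
With ∫ u^4·e^(-2·u) du = -(u^4/2 + u^3 + 3·u^2/2 + 3·u/2 + 3/4)·e^(-2·u) + C, the region integral is ≈ 0.22017 and the full one is 3/4.
Taking the ratio yields P = 0.2936.

P ≈ 0.294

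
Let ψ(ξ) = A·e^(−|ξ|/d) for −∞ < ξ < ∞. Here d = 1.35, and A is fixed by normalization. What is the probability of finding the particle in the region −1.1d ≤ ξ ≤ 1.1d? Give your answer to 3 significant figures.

P ≈ 0.889

P = ∫_{−1.1d}^{1.1d} |ψ(ξ)|² dξ.
Since A² = 1/(d), this is the region integral divided by the full normalization integral.
Both integrals are even about ξ = 0, so only the ξ ≥ 0 halves are needed (the factors of 2 cancel). In terms of u = ξ/d (A² and the length scale cancel between numerator and denominator), P = [∫_{0}^{1.1} e^(-2·u) du] / [∫_{0}^{∞} e^(-2·u) du].
With ∫ e^(-2·u) du = -e^(-2·u)/2 + C, the region integral is 1/2 - e^(-11/5)/2 and the full one is 1/2.
Taking the ratio, P = 0.8892.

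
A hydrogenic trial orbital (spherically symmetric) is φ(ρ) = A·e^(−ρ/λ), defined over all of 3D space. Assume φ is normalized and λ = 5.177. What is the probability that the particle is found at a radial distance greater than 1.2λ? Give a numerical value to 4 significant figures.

P ≈ 0.5697

P = ∫ |φ|² 4πρ² dρ over ρ > 1.2λ.
Normalization gives A² = 1/(π·λ^3).
In terms of u = ρ/λ (A², 4π and the length scale all cancel between numerator and denominator), P = [∫_{1.2}^{∞} u^2·e^(-2·u) du] / [∫_{0}^{∞} u^2·e^(-2·u) du].
Using ∫ u^2·e^(-2·u) du = -(2·u^2 + 2·u + 1)·e^(-2·u)/4, the numerator is 157·e^(-12/5)/100 and the denominator is 1/4.
This evaluates to P = 0.56971.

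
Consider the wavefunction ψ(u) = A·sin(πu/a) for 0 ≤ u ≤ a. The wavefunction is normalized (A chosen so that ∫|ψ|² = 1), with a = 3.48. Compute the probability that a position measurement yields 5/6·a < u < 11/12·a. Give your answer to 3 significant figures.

The probability is P = ∫ |ψ|² du over [5/6·a, 11/12·a].
With A² fixed by ∫|ψ|² = 1, i.e. A² = (a/2)^(−1), substitute and integrate.
Substituting t = u/a, A² and the length scale cancel in the ratio: P = ∫_{5/6}^{11/12} sin(π·t)^2 dt / ∫_{0}^{1} sin(π·t)^2 dt.
An antiderivative of sin(π·t)^2 is t/2 - sin(2·π·t)/(4·π); evaluating from 5/6 to 11/12 gives -√(3)/(8·π) + 1/(8·π) + 1/24, while the full integral is 1/2.
Evaluating gives P = (-3·√(3) + 3 + π)/(12·π).

P ≈ 0.0251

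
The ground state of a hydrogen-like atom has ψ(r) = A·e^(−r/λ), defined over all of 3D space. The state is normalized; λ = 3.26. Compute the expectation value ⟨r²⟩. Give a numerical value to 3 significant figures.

By definition ⟨r²⟩ = ∫ r^2 |ψ(r)|² 4πr² dr.
Evaluating both integrals, ⟨r²⟩ = 3·λ^2.
With λ = 3.26, ⟨r^2⟩ = 31.88.

⟨r^2⟩ ≈ 31.9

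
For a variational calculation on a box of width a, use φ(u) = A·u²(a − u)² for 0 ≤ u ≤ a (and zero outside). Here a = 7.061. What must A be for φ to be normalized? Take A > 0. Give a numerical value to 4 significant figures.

Require ∫ |φ|² du = 1 over the whole domain.
Carrying out the integral gives A² · a^9/630.
So A² = (a^9/630)^(−1).
Plugging in a = 7.061 yields A = 0.0037999.

A ≈ 0.003800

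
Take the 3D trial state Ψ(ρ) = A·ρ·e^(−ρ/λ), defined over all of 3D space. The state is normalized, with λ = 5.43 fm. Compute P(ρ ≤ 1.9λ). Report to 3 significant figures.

With dV = 4πρ²dρ, the probability is ∫|Ψ|² dV over ρ ≤ 1.9λ.
The full normalization integral is A²·[3·π·λ^5] = 1, fixing A².
In terms of u = ρ/λ (A², 4π and the length scale all cancel between numerator and denominator), P = [∫_{0}^{1.9} u^4·e^(-2·u) du] / [∫_{0}^{∞} u^4·e^(-2·u) du].
With ∫ u^4·e^(-2·u) du = -(u^4/2 + u^3 + 3·u^2/2 + 3·u/2 + 3/4)·e^(-2·u) + C, the region integral is ≈ 0.24912 and the full one is 3/4.
This evaluates to P = 0.3322.

P ≈ 0.332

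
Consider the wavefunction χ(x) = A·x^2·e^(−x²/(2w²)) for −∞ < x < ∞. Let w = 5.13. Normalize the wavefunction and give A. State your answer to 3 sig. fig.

Normalization requires ∫|χ|² dx = 1, integrated from −∞ to ∞.
Differentiating ∫e^(−αx²) dx = √(π/α) under α to get the higher moments, the integral (without the A² prefactor) comes out to 3·√(π)·w^5/4.
With w = 5.13: A² = 0.0002117 and A = 0.01455.

A ≈ 0.0146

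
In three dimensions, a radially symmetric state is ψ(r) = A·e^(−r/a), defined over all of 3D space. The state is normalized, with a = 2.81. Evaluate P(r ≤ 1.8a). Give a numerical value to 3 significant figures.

P ≈ 0.697

With dV = 4πr²dr, the probability is ∫|ψ|² dV over r ≤ 1.8a.
The full normalization integral is A²·[π·a^3] = 1, fixing A².
In terms of u = r/a (A², 4π and the length scale all cancel between numerator and denominator), P = [∫_{0}^{1.8} u^2·e^(-2·u) du] / [∫_{0}^{∞} u^2·e^(-2·u) du].
With ∫ u^2·e^(-2·u) du = -(2·u^2 + 2·u + 1)·e^(-2·u)/4 + C, the region integral is 1/4 - 277·e^(-18/5)/100 and the full one is 1/4.
The region integral divided by the full integral gives P = 0.6973.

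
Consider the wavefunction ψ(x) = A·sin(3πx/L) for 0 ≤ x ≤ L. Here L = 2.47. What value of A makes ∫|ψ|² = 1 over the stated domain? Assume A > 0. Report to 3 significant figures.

Require ∫ |ψ|² dx = 1 over the whole domain.
Carrying out the integral gives A² · L/2.
Hence A² = 1/[L/2].
Substituting L = 2.47 gives A² = 0.8097, so A = 0.8998.

A ≈ 0.900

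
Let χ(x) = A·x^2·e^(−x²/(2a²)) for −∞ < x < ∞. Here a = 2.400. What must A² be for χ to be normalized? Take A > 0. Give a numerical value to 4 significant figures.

A^2 ≈ 0.009447

We need A² ∫|f|² dx = 1, taking the integral from −∞ to ∞.
With ∫_{−∞}^{∞} x^(2m) e^(−αx²) dx = (2m−1)!!·√π / (2^m α^(m+1/2)), with χ = A·x^2·e^(−x²/(2a²)), the integral evaluates to A²·[3·√(π)·a^5/4].
With a = 2.400: A² = 0.0094473 and A = 0.097197.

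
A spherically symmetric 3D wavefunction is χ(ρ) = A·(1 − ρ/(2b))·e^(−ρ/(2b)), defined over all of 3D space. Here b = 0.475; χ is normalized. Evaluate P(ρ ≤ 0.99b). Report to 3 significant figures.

P = ∫ |χ|² 4πρ² dρ over ρ ≤ 0.99b.
A² is fixed by ∫₀^∞ 4πρ²|χ|² dρ = 1, i.e. A² = (8·π·b^3)^(−1).
Substituting u = ρ/b, A², 4π and the length scale all cancel in the ratio: P = ∫_{0}^{0.99} u^2·(1 - u/2)^2·e^(-u) du / ∫_{0}^{∞} u^2·(1 - u/2)^2·e^(-u) du.
An antiderivative of u^2·(1 - u/2)^2·e^(-u) is -(u^4/4 + u^2 + 2·u + 2)·e^(-u); evaluating from 0 to 0.99 gives ≈ 0.067709, while the full integral is 2.
The region integral divided by the full integral gives P = 0.03385.

P ≈ 0.0339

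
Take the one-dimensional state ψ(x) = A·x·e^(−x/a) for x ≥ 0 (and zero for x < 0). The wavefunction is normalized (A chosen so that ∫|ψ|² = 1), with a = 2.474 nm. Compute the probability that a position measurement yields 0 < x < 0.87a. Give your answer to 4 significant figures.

P ≈ 0.2534

The probability is P = ∫ |ψ|² dx over [0, 0.87a].
Since A² = 1/(a^3/4), this is the region integral divided by the full normalization integral.
In terms of u = x/a (A² and the length scale cancel between numerator and denominator), P = [∫_{0}^{0.87} u^2·e^(-2·u) du] / [∫_{0}^{∞} u^2·e^(-2·u) du].
An antiderivative of u^2·e^(-2·u) is -(2·u^2 + 2·u + 1)·e^(-2·u)/4; evaluating from 0 to 0.87 gives ≈ 0.0633428, while the full integral is 1/4.
This works out to P = 0.25337.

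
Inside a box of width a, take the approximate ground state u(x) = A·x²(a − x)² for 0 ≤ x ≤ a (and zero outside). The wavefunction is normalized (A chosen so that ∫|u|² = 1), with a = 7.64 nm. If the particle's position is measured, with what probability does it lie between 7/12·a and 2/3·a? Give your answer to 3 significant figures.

P ≈ 0.157

The probability is P = ∫ |u|² dx over [7/12·a, 2/3·a].
The normalization integral ∫|u|²dx over the whole domain equals a^9/630·A², and A² cancels in the ratio.
In terms of t = x/a (A² and the length scale cancel between numerator and denominator), P = [∫_{7/12}^{2/3} t^4·(1 - t)^4 dt] / [∫_{0}^{1} t^4·(1 - t)^4 dt].
With ∫ t^4·(1 - t)^4 dt = t^5·(70·t^4 - 315·t^3 + 540·t^2 - 420·t + 126)/630 + C, the region integral is ≈ 0.00024997 and the full one is 1/630.
This works out to P = 0.1575.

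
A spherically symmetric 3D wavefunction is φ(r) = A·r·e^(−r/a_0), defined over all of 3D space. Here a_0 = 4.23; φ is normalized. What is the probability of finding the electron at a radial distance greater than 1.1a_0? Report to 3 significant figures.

P ≈ 0.928

Integrate the radial probability density 4πr²|φ|² over r > 1.1a_0.
Normalization gives A² = 1/(3·π·a_0^5).
Substituting u = r/a_0, A², 4π and the length scale all cancel in the ratio: P = ∫_{1.1}^{∞} u^4·e^(-2·u) du / ∫_{0}^{∞} u^4·e^(-2·u) du.
Using ∫ u^4·e^(-2·u) du = -(u^4/2 + u^3 + 3·u^2/2 + 3·u/2 + 3/4)·e^(-2·u), the numerator is ≈ 0.69563 and the denominator is 3/4.
Taking the ratio yields P = 0.9275.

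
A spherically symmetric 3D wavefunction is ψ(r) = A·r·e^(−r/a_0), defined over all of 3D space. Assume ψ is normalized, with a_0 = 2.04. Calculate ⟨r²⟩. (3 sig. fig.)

⟨r^2⟩ ≈ 31.2

The expectation value is the |ψ|²-weighted average of r^2: ∫ r^2|ψ|² 4πr² dr.
Recall ∫₀^∞ r^m e^(−r/β) dr = m!·β^(m+1), since the A² factors cancel between numerator and denominator, ⟨r²⟩ = 15·a_0^2/2.
With a_0 = 2.04, ⟨r^2⟩ = 31.21.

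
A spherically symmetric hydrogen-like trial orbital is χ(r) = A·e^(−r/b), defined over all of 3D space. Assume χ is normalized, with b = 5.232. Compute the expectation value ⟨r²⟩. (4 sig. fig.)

⟨r²⟩ = ∫ r^2 |χ|² 4πr² dr over the full domain.
With ∫₀^∞ r^4 e^(−αr) dr = 4!/α^5, evaluating both integrals, ⟨r²⟩ = 3·b^2.
Putting b = 5.232 gives 82.121.

⟨r^2⟩ ≈ 82.12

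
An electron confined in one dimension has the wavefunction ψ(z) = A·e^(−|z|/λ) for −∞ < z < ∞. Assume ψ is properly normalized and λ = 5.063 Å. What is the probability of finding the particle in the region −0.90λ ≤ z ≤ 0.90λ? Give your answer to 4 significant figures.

|ψ|² is the probability density, so P = ∫_{−0.90λ}^{0.90λ} |ψ|² dz.
With A² fixed by ∫|ψ|² = 1, i.e. A² = (λ)^(−1), substitute and integrate.
By symmetry take twice the z ≥ 0 contribution in numerator and denominator; the 2's cancel. Let u = z/λ; then A² and the length scale cancel, so P = ∫_{0}^{0.90} e^(-2·u) du ÷ ∫_{0}^{∞} e^(-2·u) du.
An antiderivative of e^(-2·u) is -e^(-2·u)/2; evaluating from 0 to 0.90 gives 1/2 - e^(-9/5)/2, while the full integral is 1/2.
Evaluating gives P = 0.83470.

P ≈ 0.8347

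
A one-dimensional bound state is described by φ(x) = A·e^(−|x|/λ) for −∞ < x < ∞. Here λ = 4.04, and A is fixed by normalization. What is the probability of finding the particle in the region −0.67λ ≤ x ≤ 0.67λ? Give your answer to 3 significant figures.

P = ∫_{−0.67λ}^{0.67λ} |φ(x)|² dx.
With A² fixed by ∫|φ|² = 1, i.e. A² = (λ)^(−1), substitute and integrate.
By symmetry take twice the x ≥ 0 contribution in numerator and denominator; the 2's cancel. Let u = x/λ; then A² and the length scale cancel, so P = ∫_{0}^{0.67} e^(-2·u) du ÷ ∫_{0}^{∞} e^(-2·u) du.
With ∫ e^(-2·u) du = -e^(-2·u)/2 + C, the region integral is 1/2 - e^(-67/50)/2 and the full one is 1/2.
This works out to P = 0.7382.

P ≈ 0.738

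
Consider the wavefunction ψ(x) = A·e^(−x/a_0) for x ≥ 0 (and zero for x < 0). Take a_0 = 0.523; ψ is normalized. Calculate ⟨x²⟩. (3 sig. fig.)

⟨x²⟩ = ∫ x^2 |ψ|² dx over the full domain.
Since the A² factors cancel between numerator and denominator, ⟨x²⟩ = a_0^2/2.
Putting a_0 = 0.523 gives 0.1368.

⟨x^2⟩ ≈ 0.137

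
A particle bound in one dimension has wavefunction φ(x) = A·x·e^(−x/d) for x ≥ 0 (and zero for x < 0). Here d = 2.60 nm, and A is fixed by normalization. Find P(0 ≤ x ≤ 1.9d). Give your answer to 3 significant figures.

P ≈ 0.731

The probability is P = ∫ |φ|² dx over [0, 1.9d].
Since A² = 1/(d^3/4), this is the region integral divided by the full normalization integral.
Let u = x/d; then A² and the length scale cancel, so P = ∫_{0}^{1.9} u^2·e^(-2·u) du ÷ ∫_{0}^{∞} u^2·e^(-2·u) du.
With ∫ u^2·e^(-2·u) du = -(2·u^2 + 2·u + 1)·e^(-2·u)/4 + C, the region integral is 1/4 - 601·e^(-19/5)/200 and the full one is 1/4.
Evaluating gives P = 0.7311.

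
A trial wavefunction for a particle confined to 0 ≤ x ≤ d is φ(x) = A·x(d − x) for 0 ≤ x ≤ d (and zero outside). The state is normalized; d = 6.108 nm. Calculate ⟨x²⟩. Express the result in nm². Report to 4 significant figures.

⟨x^2⟩ ≈ 10.66 nm^2

The expectation value is the |φ|²-weighted average of x^2: ∫ x^2|φ|² dx.
The ratio of the moment integral to the normalization integral gives ⟨x²⟩ = 2·d^2/7.
Putting d = 6.108 gives 10.659.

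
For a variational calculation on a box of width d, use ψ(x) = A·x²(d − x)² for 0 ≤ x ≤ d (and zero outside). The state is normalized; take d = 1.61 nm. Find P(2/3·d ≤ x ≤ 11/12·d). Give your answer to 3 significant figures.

P ≈ 0.144

|ψ|² is the probability density, so P = ∫_{2/3·d}^{11/12·d} |ψ|² dx.
Since A² = 1/(d^9/630), this is the region integral divided by the full normalization integral.
In terms of u = x/d (A² and the length scale cancel between numerator and denominator), P = [∫_{2/3}^{11/12} u^4·(1 - u)^4 du] / [∫_{0}^{1} u^4·(1 - u)^4 du].
An antiderivative of u^4·(1 - u)^4 is u^5·(70·u^4 - 315·u^3 + 540·u^2 - 420·u + 126)/630; evaluating from 2/3 to 11/12 gives ≈ 0.00022931, while the full integral is 1/630.
Evaluating gives P = 0.1445.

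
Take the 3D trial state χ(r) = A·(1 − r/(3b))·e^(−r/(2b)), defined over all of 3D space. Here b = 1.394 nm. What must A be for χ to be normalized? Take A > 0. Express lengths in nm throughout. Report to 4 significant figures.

A ≈ 0.2099 nm^(-3/2)

The normalization condition is ∫|χ|² 4πr² dr = 1 from 0 to ∞.
The angular integral contributes 4π, leaving ∫₀^∞ r²|χ|² dr.
With ∫₀^∞ r^4 e^(−αr) dr = 4!/α^5, with χ = A·(1 − r/(3b))·e^(−r/(2b)), the integral evaluates to A²·[8·π·b^3/3].
Setting this equal to 1 gives A² = 1/(8·π·b^3/3).
Plugging in b = 1.394 yields A = 0.20992.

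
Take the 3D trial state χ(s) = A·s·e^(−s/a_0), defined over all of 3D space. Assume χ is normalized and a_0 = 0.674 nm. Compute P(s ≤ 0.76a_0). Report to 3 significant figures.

P = ∫ |χ|² 4πs² ds over s ≤ 0.76a_0.
The full normalization integral is A²·[3·π·a_0^5] = 1, fixing A².
In terms of u = s/a_0 (A², 4π and the length scale all cancel between numerator and denominator), P = [∫_{0}^{0.76} u^4·e^(-2·u) du] / [∫_{0}^{∞} u^4·e^(-2·u) du].
Using ∫ u^4·e^(-2·u) du = -(u^4/2 + u^3 + 3·u^2/2 + 3·u/2 + 3/4)·e^(-2·u), the numerator is ≈ 0.014650 and the denominator is 3/4.
The region integral divided by the full integral gives P = 0.01953.

P ≈ 0.0195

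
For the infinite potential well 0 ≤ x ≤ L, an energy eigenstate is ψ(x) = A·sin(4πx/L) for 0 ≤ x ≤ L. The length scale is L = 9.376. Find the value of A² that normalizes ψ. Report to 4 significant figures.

Require ∫ |ψ|² dx = 1 over the whole domain.
Using sin²θ = (1 − cos 2θ)/2, the integral (without the A² prefactor) comes out to L/2.
Hence A² = 1/[L/2].
Plugging in L = 9.376 yields A = 0.46186.

A^2 ≈ 0.2133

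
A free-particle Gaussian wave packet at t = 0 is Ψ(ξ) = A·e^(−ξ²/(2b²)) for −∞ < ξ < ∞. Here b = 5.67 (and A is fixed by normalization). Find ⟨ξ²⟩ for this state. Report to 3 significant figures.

⟨ξ^2⟩ ≈ 16.1

⟨ξ²⟩ = ∫ ξ^2 |Ψ|² dξ over the full domain.
Since the A² factors cancel between numerator and denominator, ⟨ξ²⟩ = b^2/2.
With b = 5.67, ⟨ξ^2⟩ = 16.07.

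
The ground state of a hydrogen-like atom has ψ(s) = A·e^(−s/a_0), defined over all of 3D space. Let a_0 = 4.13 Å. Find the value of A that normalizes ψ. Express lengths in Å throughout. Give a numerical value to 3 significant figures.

A ≈ 0.0672 Å^(-3/2)

Require ∫ |ψ|² 4πs² ds = 1 over the whole domain.
With ∫₀^∞ s^2 e^(−αs) ds = 2!/α^3, with ψ = A·e^(−s/a_0), the integral evaluates to A²·[π·a_0^3].
Plugging in a_0 = 4.13 yields A = 0.06722.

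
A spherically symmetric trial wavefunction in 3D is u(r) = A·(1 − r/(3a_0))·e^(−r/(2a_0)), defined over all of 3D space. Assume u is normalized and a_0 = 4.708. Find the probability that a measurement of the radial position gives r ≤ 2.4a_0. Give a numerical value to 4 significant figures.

With dV = 4πr²dr, the probability is ∫|u|² dV over r ≤ 2.4a_0.
The full normalization integral is A²·[8·π·a_0^3/3] = 1, fixing A².
In terms of t = r/a_0 (A², 4π and the length scale all cancel between numerator and denominator), P = [∫_{0}^{2.4} t^2·(1 - t/3)^2·e^(-t) dt] / [∫_{0}^{∞} t^2·(1 - t/3)^2·e^(-t) dt].
Using ∫ t^2·(1 - t/3)^2·e^(-t) dt = (-t^4 + 2·t^3 - 3·t^2 - 6·t - 6)·e^(-t)/9, the numerator is 2/3 - 9002·e^(-12/5)/1875 and the denominator is 2/3.
This evaluates to P = 0.34669.

P ≈ 0.3467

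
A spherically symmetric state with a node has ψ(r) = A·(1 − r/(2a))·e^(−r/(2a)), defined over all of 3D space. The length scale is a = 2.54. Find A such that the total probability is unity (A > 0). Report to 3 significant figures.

A ≈ 0.0493

Require ∫ |ψ|² 4πr² dr = 1 over the whole domain.
(Spherical symmetry: dV = 4πr² dr.)
∫|ψ|² 4πr² dr = A²·(8·π·a^3).
With a = 2.54: A² = 0.002428 and A = 0.04928.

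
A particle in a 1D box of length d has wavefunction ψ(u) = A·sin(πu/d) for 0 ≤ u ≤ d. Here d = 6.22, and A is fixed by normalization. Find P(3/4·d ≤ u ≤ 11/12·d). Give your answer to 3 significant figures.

P = ∫_{3/4·d}^{11/12·d} |ψ(u)|² du.
The normalization integral ∫|ψ|²du over the whole domain equals d/2·A², and A² cancels in the ratio.
Let t = u/d; then A² and the length scale cancel, so P = ∫_{3/4}^{11/12} sin(π·t)^2 dt ÷ ∫_{0}^{1} sin(π·t)^2 dt.
With ∫ sin(π·t)^2 dt = t/2 - sin(2·π·t)/(4·π) + C, the region integral is 1/12 - 1/(8·π) and the full one is 1/2.
This works out to P = (-3 + 2·π)/(12·π).

P ≈ 0.0871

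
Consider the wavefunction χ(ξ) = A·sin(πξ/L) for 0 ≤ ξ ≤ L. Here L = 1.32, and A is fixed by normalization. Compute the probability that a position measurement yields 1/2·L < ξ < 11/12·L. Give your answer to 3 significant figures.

P ≈ 0.496

|χ|² is the probability density, so P = ∫_{1/2·L}^{11/12·L} |χ|² dξ.
The normalization integral ∫|χ|²dξ over the whole domain equals L/2·A², and A² cancels in the ratio.
In terms of u = ξ/L (A² and the length scale cancel between numerator and denominator), P = [∫_{1/2}^{11/12} sin(π·u)^2 du] / [∫_{0}^{1} sin(π·u)^2 du].
An antiderivative of sin(π·u)^2 is u/2 - sin(2·π·u)/(4·π); evaluating from 1/2 to 11/12 gives 1/(8·π) + 5/24, while the full integral is 1/2.
This works out to P = (3 + 5·π)/(12·π).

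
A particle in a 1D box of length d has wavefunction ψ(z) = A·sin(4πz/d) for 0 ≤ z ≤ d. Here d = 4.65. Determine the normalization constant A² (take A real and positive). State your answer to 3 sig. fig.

A^2 ≈ 0.430

The normalization condition is ∫|ψ|² dz = 1 from 0 to d.
Using sin²θ = (1 − cos 2θ)/2, carrying out the integral gives A² · d/2.
Setting this equal to 1 gives A² = 1/(d/2).
Plugging in d = 4.65 yields A = 0.6558.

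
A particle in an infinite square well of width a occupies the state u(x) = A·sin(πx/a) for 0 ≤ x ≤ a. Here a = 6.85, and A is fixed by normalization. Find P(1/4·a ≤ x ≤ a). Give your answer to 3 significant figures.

P ≈ 0.909

P = ∫_{1/4·a}^{a} |u(x)|² dx.
With A² fixed by ∫|u|² = 1, i.e. A² = (a/2)^(−1), substitute and integrate.
Substituting t = x/a, A² and the length scale cancel in the ratio: P = ∫_{1/4}^{1} sin(π·t)^2 dt / ∫_{0}^{1} sin(π·t)^2 dt.
An antiderivative of sin(π·t)^2 is t/2 - sin(2·π·t)/(4·π); evaluating from 1/4 to 1 gives 1/(4·π) + 3/8, while the full integral is 1/2.
The result is P = (2 + 3·π)/(4·π).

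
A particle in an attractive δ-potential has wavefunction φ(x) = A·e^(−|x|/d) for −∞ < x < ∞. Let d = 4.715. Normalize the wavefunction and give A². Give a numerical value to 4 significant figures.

The normalization condition is ∫|φ|² dx = 1 from −∞ to ∞.
Recall ∫₀^∞ x^m e^(−x/β) dx = m!·β^(m+1), ∫|φ|² dx = A²·(d).
So A² = (d)^(−1).
Substituting d = 4.715 gives A² = 0.21209, so A = 0.46053.

A^2 ≈ 0.2121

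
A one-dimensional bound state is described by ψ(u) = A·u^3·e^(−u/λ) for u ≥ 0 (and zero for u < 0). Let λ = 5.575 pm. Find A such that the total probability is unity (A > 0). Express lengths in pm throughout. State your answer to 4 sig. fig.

Require ∫ |ψ|² du = 1 over the whole domain.
Recall ∫₀^∞ u^m e^(−u/β) du = m!·β^(m+1), carrying out the integral gives A² · 45·λ^7/8.
Setting this equal to 1 gives A² = 1/(45·λ^7/8).
Substituting λ = 5.575 gives A² = 0.0000010621, so A = 0.0010306.

A ≈ 0.001031 pm^(-7/2)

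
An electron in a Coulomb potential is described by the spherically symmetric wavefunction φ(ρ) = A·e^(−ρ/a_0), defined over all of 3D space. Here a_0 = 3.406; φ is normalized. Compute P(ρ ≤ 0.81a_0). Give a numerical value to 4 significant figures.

P ≈ 0.2218

P = ∫ |φ|² 4πρ² dρ over ρ ≤ 0.81a_0.
A² is fixed by ∫₀^∞ 4πρ²|φ|² dρ = 1, i.e. A² = (π·a_0^3)^(−1).
Let u = ρ/a_0; then A², 4π and the length scale all cancel, so P = ∫_{0}^{0.81} u^2·e^(-2·u) du ÷ ∫_{0}^{∞} u^2·e^(-2·u) du.
With ∫ u^2·e^(-2·u) du = -(2·u^2 + 2·u + 1)·e^(-2·u)/4 + C, the region integral is ≈ 0.0554557 and the full one is 1/4.
This evaluates to P = 0.22182.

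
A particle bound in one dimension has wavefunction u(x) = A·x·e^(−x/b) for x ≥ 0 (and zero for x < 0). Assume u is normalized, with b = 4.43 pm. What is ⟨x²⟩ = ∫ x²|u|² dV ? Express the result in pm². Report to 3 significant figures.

⟨x^2⟩ ≈ 58.9 pm^2

By definition ⟨x²⟩ = ∫ x^2 |u(x)|² dx.
Recall ∫₀^∞ x^m e^(−x/β) dx = m!·β^(m+1), since the A² factors cancel between numerator and denominator, ⟨x²⟩ = 3·b^2.
Putting b = 4.43 gives 58.87.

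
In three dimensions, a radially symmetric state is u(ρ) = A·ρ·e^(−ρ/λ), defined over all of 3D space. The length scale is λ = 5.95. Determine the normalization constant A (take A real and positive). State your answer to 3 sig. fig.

We need A² ∫|f|² 4πρ² dρ = 1, taking the integral from 0 to ∞.
∫|u|² 4πρ² dρ = A²·(3·π·λ^5).
Hence A² = 1/[3·π·λ^5].
Plugging in λ = 5.95 yields A = 0.003772.

A ≈ 0.00377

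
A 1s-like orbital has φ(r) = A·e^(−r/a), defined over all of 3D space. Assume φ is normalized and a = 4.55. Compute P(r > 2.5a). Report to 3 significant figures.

With dV = 4πr²dr, the probability is ∫|φ|² dV over r > 2.5a.
The full normalization integral is A²·[π·a^3] = 1, fixing A².
Substituting u = r/a, A², 4π and the length scale all cancel in the ratio: P = ∫_{2.5}^{∞} u^2·e^(-2·u) du / ∫_{0}^{∞} u^2·e^(-2·u) du.
Using ∫ u^2·e^(-2·u) du = -(2·u^2 + 2·u + 1)·e^(-2·u)/4, the numerator is 37·e^(-5)/8 and the denominator is 1/4.
The region integral divided by the full integral gives P = 0.1247.

P ≈ 0.125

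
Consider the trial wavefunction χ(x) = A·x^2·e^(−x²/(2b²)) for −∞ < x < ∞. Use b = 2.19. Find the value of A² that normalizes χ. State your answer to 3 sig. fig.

A^2 ≈ 0.0149

The normalization condition is ∫|χ|² dx = 1 from −∞ to ∞.
Carrying out the integral gives A² · 3·√(π)·b^5/4.
Plugging in b = 2.19 yields A = 0.1222.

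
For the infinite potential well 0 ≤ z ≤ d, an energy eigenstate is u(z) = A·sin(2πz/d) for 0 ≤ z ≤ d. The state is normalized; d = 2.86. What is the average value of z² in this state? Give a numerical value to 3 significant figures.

The expectation value is the |u|²-weighted average of z^2: ∫ z^2|u|² dz.
With ∫₀^d sin²(nπz/d) dz = d/2, since the A² factors cancel between numerator and denominator, ⟨z²⟩ = -d^2/(8·π^2) + d^2/3.
With d = 2.86, ⟨z^2⟩ = 2.623.

⟨z^2⟩ ≈ 2.62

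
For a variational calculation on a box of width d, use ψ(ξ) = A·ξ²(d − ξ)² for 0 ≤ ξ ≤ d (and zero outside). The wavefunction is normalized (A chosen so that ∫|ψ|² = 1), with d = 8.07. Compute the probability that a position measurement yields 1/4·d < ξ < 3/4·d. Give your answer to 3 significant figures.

P = ∫_{1/4·d}^{3/4·d} |ψ(ξ)|² dξ.
With A² fixed by ∫|ψ|² = 1, i.e. A² = (d^9/630)^(−1), substitute and integrate.
Substituting u = ξ/d, A² and the length scale cancel in the ratio: P = ∫_{1/4}^{3/4} u^4·(1 - u)^4 du / ∫_{0}^{1} u^4·(1 - u)^4 du.
Using ∫ u^4·(1 - u)^4 du = u^5·(70·u^4 - 315·u^3 + 540·u^2 - 420·u + 126)/630, the numerator is ≈ 0.0014320 and the denominator is 1/630.
Evaluating gives P = 0.9021.

P ≈ 0.902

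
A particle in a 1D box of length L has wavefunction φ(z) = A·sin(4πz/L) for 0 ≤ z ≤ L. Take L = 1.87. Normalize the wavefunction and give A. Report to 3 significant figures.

A ≈ 1.03

The normalization condition is ∫|φ|² dz = 1 from 0 to L.
The integral (without the A² prefactor) comes out to L/2.
Substituting L = 1.87 gives A² = 1.070, so A = 1.034.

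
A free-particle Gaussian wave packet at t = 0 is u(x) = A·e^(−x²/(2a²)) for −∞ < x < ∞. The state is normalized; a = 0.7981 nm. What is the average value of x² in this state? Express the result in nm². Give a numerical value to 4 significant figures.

⟨x^2⟩ ≈ 0.3185 nm^2

⟨x²⟩ = ∫ x^2 |u|² dx over the full domain.
With ∫_{−∞}^{∞} x^(2m) e^(−αx²) dx = (2m−1)!!·√π / (2^m α^(m+1/2)), evaluating both integrals, ⟨x²⟩ = a^2/2.
With a = 0.7981, ⟨x^2⟩ = 0.31848.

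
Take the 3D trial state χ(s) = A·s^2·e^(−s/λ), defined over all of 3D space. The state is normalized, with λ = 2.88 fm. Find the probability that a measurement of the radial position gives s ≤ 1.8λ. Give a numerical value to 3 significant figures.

P ≈ 0.0733

P = ∫ |χ|² 4πs² ds over s ≤ 1.8λ.
Normalization gives A² = 1/(45·π·λ^7/2).
In terms of u = s/λ (A², 4π and the length scale all cancel between numerator and denominator), P = [∫_{0}^{1.8} u^6·e^(-2·u) du] / [∫_{0}^{∞} u^6·e^(-2·u) du].
Using ∫ u^6·e^(-2·u) du = -(4·u^6 + 12·u^5 + 30·u^4 + 60·u^3 + 90·u^2 + 90·u + 45)·e^(-2·u)/8, the numerator is ≈ 0.41216 and the denominator is 45/8.
The region integral divided by the full integral gives P = 0.07327.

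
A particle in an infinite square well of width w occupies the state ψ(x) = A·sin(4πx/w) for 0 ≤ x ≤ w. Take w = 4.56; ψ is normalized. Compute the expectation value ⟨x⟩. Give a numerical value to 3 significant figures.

⟨x⟩ ≈ 2.28

By definition ⟨x⟩ = ∫ x |ψ(x)|² dx.
The ratio of the moment integral to the normalization integral gives ⟨x⟩ = w/2.
With w = 4.56, ⟨x⟩ = 2.280.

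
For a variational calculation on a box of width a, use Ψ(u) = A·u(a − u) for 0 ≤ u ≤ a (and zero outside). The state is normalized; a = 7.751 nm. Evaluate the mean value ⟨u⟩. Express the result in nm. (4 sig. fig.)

By definition ⟨u⟩ = ∫ u |Ψ(u)|² du.
Since the A² factors cancel between numerator and denominator, ⟨u⟩ = a/2.
With a = 7.751, ⟨u⟩ = 3.8755.

⟨u⟩ ≈ 3.876 nm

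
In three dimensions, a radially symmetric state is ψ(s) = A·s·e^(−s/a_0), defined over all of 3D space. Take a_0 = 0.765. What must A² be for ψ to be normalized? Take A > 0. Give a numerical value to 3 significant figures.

A^2 ≈ 0.405

The normalization condition is ∫|ψ|² 4πs² ds = 1 from 0 to ∞.
With ψ = A·s·e^(−s/a_0), the integral evaluates to A²·[3·π·a_0^5].
Setting this equal to 1 gives A² = 1/(3·π·a_0^5).
Substituting a_0 = 0.765 gives A² = 0.4050, so A = 0.6364.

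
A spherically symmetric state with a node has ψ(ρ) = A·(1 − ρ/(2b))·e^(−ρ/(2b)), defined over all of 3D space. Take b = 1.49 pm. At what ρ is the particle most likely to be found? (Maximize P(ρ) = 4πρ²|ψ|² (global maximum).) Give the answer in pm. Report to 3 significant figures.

The maximum of P(ρ) = 4πρ²|ψ|² occurs where its derivative vanishes.
Solving yields ρ = b·(√(5) + 3).
With b = 1.49, the most probable radial distance is 7.802 pm.

ρ ≈ 7.80 pm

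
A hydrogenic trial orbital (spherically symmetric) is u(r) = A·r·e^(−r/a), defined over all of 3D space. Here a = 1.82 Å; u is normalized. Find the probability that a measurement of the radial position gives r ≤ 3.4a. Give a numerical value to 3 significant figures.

P ≈ 0.808

With dV = 4πr²dr, the probability is ∫|u|² dV over r ≤ 3.4a.
A² is fixed by ∫₀^∞ 4πr²|u|² dr = 1, i.e. A² = (3·π·a^5)^(−1).
In terms of t = r/a (A², 4π and the length scale all cancel between numerator and denominator), P = [∫_{0}^{3.4} t^4·e^(-2·t) dt] / [∫_{0}^{∞} t^4·e^(-2·t) dt].
Using ∫ t^4·e^(-2·t) dt = -(t^4/2 + t^3 + 3·t^2/2 + 3·t/2 + 3/4)·e^(-2·t), the numerator is ≈ 0.60598 and the denominator is 3/4.
Taking the ratio yields P = 0.8080.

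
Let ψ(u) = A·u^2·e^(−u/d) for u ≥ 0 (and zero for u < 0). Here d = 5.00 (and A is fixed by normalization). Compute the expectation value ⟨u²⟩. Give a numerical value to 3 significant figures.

⟨u²⟩ = ∫ u^2 |ψ|² du over the full domain.
Recall ∫₀^∞ u^m e^(−u/β) du = m!·β^(m+1), evaluating both integrals, ⟨u²⟩ = 15·d^2/2.
With d = 5.00, ⟨u^2⟩ = 187.5.

⟨u^2⟩ ≈ 188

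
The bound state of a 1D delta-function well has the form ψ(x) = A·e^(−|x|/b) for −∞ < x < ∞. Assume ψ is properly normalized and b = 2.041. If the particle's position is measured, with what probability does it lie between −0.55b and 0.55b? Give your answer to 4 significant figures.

P = ∫_{−0.55b}^{0.55b} |ψ(x)|² dx.
Since A² = 1/(b), this is the region integral divided by the full normalization integral.
By symmetry take twice the x ≥ 0 contribution in numerator and denominator; the 2's cancel. Substituting u = x/b, A² and the length scale cancel in the ratio: P = ∫_{0}^{0.55} e^(-2·u) du / ∫_{0}^{∞} e^(-2·u) du.
An antiderivative of e^(-2·u) is -e^(-2·u)/2; evaluating from 0 to 0.55 gives 1/2 - e^(-11/10)/2, while the full integral is 1/2.
This works out to P = 0.66713.

P ≈ 0.6671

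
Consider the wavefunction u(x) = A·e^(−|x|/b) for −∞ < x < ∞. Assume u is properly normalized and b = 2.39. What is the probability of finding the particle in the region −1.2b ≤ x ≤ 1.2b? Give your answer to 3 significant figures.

P ≈ 0.909

The probability is P = ∫ |u|² dx over [−1.2b, 1.2b].
With A² fixed by ∫|u|² = 1, i.e. A² = (b)^(−1), substitute and integrate.
By symmetry take twice the x ≥ 0 contribution in numerator and denominator; the 2's cancel. Substituting t = x/b, A² and the length scale cancel in the ratio: P = ∫_{0}^{1.2} e^(-2·t) dt / ∫_{0}^{∞} e^(-2·t) dt.
Using ∫ e^(-2·t) dt = -e^(-2·t)/2, the numerator is 1/2 - e^(-12/5)/2 and the denominator is 1/2.
Taking the ratio, P = 0.9093.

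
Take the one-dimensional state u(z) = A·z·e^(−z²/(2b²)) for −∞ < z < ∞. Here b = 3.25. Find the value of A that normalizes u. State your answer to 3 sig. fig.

Require ∫ |u|² dz = 1 over the whole domain.
With ∫_{−∞}^{∞} z^(2m) e^(−αz²) dz = (2m−1)!!·√π / (2^m α^(m+1/2)), with u = A·z·e^(−z²/(2b²)), the integral evaluates to A²·[√(π)·b^3/2].
Hence A² = 1/[√(π)·b^3/2].
Substituting b = 3.25 gives A² = 0.03287, so A = 0.1813.

A ≈ 0.181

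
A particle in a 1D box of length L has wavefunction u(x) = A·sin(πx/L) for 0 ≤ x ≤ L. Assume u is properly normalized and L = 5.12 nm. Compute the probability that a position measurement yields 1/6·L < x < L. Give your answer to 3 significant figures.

P = ∫_{1/6·L}^{L} |u(x)|² dx.
The normalization integral ∫|u|²dx over the whole domain equals L/2·A², and A² cancels in the ratio.
Substituting t = x/L, A² and the length scale cancel in the ratio: P = ∫_{1/6}^{1} sin(π·t)^2 dt / ∫_{0}^{1} sin(π·t)^2 dt.
An antiderivative of sin(π·t)^2 is t/2 - sin(2·π·t)/(4·π); evaluating from 1/6 to 1 gives √(3)/(8·π) + 5/12, while the full integral is 1/2.
Taking the ratio, P = √(3)/(4·π) + 5/6.

P ≈ 0.971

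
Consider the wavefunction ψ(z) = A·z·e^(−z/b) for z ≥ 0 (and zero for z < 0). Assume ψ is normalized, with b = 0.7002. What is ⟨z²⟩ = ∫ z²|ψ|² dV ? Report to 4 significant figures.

By definition ⟨z²⟩ = ∫ z^2 |ψ(z)|² dz.
Recall ∫₀^∞ z^m e^(−z/β) dz = m!·β^(m+1), the ratio of the moment integral to the normalization integral gives ⟨z²⟩ = 3·b^2.
Putting b = 0.7002 gives 1.4708.

⟨z^2⟩ ≈ 1.471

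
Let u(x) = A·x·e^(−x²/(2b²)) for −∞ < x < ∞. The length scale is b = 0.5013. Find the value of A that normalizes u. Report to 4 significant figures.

A ≈ 2.993

We need A² ∫|f|² dx = 1, taking the integral from −∞ to ∞.
Differentiating ∫e^(−αx²) dx = √(π/α) under α to get the higher moments, the integral (without the A² prefactor) comes out to √(π)·b^3/2.
So A² = (√(π)·b^3/2)^(−1).
Substituting b = 0.5013 gives A² = 8.9570, so A = 2.9928.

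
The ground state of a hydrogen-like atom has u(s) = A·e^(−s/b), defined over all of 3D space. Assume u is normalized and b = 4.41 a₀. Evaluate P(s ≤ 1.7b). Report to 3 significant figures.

P ≈ 0.660

With dV = 4πs²ds, the probability is ∫|u|² dV over s ≤ 1.7b.
A² is fixed by ∫₀^∞ 4πs²|u|² ds = 1, i.e. A² = (π·b^3)^(−1).
Let t = s/b; then A², 4π and the length scale all cancel, so P = ∫_{0}^{1.7} t^2·e^(-2·t) dt ÷ ∫_{0}^{∞} t^2·e^(-2·t) dt.
With ∫ t^2·e^(-2·t) dt = -(2·t^2 + 2·t + 1)·e^(-2·t)/4 + C, the region integral is 1/4 - 509·e^(-17/5)/200 and the full one is 1/4.
The region integral divided by the full integral gives P = 0.6603.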